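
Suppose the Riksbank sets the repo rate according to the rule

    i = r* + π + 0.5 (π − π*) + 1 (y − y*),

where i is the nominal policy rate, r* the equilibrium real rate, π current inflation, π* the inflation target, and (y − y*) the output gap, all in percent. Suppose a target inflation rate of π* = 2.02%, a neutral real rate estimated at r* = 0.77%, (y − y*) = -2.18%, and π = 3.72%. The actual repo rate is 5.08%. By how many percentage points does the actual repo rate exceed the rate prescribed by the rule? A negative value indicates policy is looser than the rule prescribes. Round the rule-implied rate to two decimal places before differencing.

i = 0.77 + 3.72 + 0.5 × (3.72 − 2.02) + 1 × (-2.18)
   = 0.77 + 3.72 + 0.85 − 2.18 = 3.16
Deviation = 5.08 − 3.16 = 1.92 pp.

1.92 pp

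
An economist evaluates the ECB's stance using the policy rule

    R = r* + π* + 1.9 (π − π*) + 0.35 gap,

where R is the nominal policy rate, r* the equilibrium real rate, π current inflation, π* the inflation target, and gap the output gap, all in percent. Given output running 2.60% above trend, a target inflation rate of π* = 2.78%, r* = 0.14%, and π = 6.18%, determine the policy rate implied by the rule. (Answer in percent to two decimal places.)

10.29%

Output 2.60% above potential → gap = 2.60.
R = 0.14 + 2.78 + 1.9 × (6.18 − 2.78) + 0.35 × 2.60
   = 0.14 + 2.78 + 6.46 + 0.91 = 10.29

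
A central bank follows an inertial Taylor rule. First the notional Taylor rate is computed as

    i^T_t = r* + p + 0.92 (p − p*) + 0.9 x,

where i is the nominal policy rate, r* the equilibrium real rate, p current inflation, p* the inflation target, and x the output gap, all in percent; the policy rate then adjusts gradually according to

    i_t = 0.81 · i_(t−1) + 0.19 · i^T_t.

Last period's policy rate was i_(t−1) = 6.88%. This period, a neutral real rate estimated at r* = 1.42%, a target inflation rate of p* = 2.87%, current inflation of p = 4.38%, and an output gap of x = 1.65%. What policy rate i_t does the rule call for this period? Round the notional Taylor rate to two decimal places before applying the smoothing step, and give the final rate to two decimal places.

7.22%

i^T_t = 1.42 + 4.38 + 0.92 × (4.38 − 2.87) + 0.9 × 1.65
   = 1.42 + 4.38 + 1.3892 + 1.485 = 8.67
i_t = 0.81 × 6.88 + 0.19 × 8.67 = 5.5728 + 1.6473 = 7.22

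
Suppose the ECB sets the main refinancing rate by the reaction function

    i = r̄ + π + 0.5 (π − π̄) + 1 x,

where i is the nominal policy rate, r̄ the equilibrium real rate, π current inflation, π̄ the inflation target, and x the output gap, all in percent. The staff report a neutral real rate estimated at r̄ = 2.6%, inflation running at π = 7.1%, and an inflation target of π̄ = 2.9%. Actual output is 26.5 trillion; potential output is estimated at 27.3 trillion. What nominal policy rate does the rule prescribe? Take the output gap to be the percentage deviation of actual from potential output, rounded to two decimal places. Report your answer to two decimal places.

8.87%

Output gap = 100 × (26.5 − 27.3) / 27.3 = -2.93%.
i = 2.60 + 7.10 + 0.5 × (7.10 − 2.90) + 1 × (-2.93)
   = 2.60 + 7.1 + 2.1 − 2.93 = 8.87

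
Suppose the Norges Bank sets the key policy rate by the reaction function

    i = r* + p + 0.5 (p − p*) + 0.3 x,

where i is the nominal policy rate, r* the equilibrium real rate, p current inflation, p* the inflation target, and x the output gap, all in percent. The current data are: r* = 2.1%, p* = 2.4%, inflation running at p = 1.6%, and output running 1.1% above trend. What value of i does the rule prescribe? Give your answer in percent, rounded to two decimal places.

3.63%

Output 1.1% above potential → x = 1.1.
i = 2.1 + 1.6 + 0.5 × (1.6 − 2.4) + 0.3 × 1.1
   = 2.1 + 1.6 − 0.4 + 0.33 = 3.63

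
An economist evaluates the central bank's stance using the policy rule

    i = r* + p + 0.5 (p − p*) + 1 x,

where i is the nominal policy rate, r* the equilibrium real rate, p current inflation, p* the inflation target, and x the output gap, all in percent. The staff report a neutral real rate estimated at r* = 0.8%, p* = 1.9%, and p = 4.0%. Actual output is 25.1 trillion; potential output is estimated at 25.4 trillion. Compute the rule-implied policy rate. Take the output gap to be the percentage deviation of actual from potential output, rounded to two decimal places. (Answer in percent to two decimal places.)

4.67%

Output gap = 100 × (25.1 − 25.4) / 25.4 = -1.18%.
i = 0.80 + 4.00 + 0.5 × (4.00 − 1.90) + 1 × (-1.18)
   = 0.80 + 4 + 1.05 − 1.18 = 4.67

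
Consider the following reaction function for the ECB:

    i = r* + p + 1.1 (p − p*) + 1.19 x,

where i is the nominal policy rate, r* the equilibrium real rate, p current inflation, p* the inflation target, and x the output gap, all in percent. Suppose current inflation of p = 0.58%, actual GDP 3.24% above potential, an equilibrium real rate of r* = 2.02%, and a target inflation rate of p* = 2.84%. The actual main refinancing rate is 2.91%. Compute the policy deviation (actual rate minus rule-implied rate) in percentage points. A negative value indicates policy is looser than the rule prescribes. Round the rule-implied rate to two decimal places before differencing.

-1.06 pp

Output 3.24% above potential → x = 3.24.
i = 2.02 + 0.58 + 1.1 × (0.58 − 2.84) + 1.19 × 3.24
   = 2.02 + 0.58 − 2.486 + 3.8556 = 3.97
Deviation = 2.91 − 3.97 = -1.06 pp.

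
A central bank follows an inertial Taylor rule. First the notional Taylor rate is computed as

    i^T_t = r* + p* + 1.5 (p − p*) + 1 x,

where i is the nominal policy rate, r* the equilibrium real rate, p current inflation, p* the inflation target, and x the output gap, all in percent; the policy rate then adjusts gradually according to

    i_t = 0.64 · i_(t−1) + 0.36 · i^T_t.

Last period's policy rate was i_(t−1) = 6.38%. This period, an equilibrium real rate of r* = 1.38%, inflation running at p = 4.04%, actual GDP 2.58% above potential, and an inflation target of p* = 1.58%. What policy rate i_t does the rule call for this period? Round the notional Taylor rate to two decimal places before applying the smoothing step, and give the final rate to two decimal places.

7.41%

Output 2.58% above potential → x = 2.58.
i^T_t = 1.38 + 1.58 + 1.5 × (4.04 − 1.58) + 1 × 2.58
   = 1.38 + 1.58 + 3.69 + 2.58 = 9.23
i_t = 0.64 × 6.38 + 0.36 × 9.23 = 4.0832 + 3.3228 = 7.41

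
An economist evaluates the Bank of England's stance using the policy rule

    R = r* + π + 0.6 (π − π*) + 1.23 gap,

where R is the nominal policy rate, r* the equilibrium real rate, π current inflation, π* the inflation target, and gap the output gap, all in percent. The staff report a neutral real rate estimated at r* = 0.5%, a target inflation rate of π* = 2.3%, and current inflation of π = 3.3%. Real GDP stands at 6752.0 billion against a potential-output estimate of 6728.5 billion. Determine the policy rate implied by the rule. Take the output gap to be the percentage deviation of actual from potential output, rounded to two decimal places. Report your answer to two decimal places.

4.83%

Output gap = 100 × (6752.0 − 6728.5) / 6728.5 = 0.35%.
R = 0.50 + 3.30 + 0.6 × (3.30 − 2.30) + 1.23 × 0.35
   = 0.50 + 3.3 + 0.6 + 0.4305 = 4.83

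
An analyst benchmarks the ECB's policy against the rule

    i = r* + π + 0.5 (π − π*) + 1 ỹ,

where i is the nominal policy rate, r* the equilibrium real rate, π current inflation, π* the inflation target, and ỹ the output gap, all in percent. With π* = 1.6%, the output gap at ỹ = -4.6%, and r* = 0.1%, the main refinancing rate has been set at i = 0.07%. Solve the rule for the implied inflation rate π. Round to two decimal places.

3.58%

Collecting π: i = r* + (1 + 0.5) π − 0.5 π* + 1 ỹ
1.5 π = 0.07 − 0.1 + 0.5 × 1.6 − 1 × (-4.6) = 5.37
π = 5.37 / 1.5 = 3.58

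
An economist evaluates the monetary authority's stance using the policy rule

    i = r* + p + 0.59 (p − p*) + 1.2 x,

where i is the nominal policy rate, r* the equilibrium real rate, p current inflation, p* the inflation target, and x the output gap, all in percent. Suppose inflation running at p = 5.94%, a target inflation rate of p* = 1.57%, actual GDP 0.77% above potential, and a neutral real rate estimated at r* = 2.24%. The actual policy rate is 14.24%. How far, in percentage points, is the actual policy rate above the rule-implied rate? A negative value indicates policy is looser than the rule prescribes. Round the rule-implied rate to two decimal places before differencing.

Output 0.77% above potential → x = 0.77.
i = 2.24 + 5.94 + 0.59 × (5.94 − 1.57) + 1.2 × 0.77
   = 2.24 + 5.94 + 2.5783 + 0.924 = 11.68
Deviation = 14.24 − 11.68 = 2.56 pp.

2.56 pp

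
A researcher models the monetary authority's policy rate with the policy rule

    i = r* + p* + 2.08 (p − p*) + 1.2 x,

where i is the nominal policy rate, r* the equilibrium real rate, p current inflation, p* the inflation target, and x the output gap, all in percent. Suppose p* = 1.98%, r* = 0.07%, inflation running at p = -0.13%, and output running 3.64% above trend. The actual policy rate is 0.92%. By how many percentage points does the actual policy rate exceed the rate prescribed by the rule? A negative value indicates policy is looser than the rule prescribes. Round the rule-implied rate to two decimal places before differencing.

-1.11 pp

Output 3.64% above potential → x = 3.64.
i = 0.07 + 1.98 + 2.08 × (-0.13 − 1.98) + 1.2 × 3.64
   = 0.07 + 1.98 − 4.3888 + 4.368 = 2.03
Deviation = 0.92 − 2.03 = -1.11 pp.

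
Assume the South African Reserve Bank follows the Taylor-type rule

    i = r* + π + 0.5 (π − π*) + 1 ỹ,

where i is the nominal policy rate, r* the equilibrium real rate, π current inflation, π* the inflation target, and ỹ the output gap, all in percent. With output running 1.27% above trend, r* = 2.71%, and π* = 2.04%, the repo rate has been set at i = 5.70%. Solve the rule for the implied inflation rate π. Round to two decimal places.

Output 1.27% above potential → ỹ = 1.27.
Collecting π: i = r* + (1 + 0.5) π − 0.5 π* + 1 ỹ
1.5 π = 5.70 − 2.71 + 0.5 × 2.04 − 1 × 1.27 = 2.74
π = 2.74 / 1.5 = 1.83

1.83%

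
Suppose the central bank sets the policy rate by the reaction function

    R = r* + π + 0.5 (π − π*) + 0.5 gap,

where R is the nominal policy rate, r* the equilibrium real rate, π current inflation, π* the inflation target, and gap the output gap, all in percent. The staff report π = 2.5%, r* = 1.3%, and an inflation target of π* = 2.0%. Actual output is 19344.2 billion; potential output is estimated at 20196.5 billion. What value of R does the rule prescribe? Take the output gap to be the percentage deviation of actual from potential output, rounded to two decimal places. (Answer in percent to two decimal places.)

1.94%

Output gap = 100 × (19344.2 − 20196.5) / 20196.5 = -4.22%.
R = 1.30 + 2.50 + 0.5 × (2.50 − 2.00) + 0.5 × (-4.22)
   = 1.30 + 2.5 + 0.25 − 2.11 = 1.94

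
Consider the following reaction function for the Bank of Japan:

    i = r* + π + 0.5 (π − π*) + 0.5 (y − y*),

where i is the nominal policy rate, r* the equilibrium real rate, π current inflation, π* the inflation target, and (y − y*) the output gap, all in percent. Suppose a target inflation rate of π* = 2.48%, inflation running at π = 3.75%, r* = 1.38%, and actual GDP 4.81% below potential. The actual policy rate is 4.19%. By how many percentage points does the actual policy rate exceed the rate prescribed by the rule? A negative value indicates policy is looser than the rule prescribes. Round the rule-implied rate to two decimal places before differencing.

0.83 pp

Output 4.81% below potential → (y − y*) = -4.81.
i = 1.38 + 3.75 + 0.5 × (3.75 − 2.48) + 0.5 × (-4.81)
   = 1.38 + 3.75 + 0.635 − 2.405 = 3.36
Deviation = 4.19 − 3.36 = 0.83 pp.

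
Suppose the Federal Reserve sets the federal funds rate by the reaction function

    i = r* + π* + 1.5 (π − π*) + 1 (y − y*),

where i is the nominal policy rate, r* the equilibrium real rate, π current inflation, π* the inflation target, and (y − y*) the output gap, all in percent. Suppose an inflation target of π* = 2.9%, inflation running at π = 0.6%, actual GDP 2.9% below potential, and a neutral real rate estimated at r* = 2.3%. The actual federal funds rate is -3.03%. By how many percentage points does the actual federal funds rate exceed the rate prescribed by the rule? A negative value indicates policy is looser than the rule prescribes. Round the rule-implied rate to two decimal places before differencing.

-1.88 pp

Output 2.9% below potential → (y − y*) = -2.9.
i = 2.3 + 2.9 + 1.5 × (0.6 − 2.9) + 1 × (-2.9)
   = 2.3 + 2.9 − 3.45 − 2.9 = -1.15
Deviation = -3.03 − (-1.15) = -1.88 pp.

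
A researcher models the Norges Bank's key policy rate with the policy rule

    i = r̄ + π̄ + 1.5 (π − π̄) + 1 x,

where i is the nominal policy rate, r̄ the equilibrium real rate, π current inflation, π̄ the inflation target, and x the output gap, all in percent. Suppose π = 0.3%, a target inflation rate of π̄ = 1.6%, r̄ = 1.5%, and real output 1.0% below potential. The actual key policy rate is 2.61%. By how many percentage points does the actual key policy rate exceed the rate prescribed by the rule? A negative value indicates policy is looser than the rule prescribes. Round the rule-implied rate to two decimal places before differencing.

2.46 pp

Output 1.0% below potential → x = -1.0.
i = 1.5 + 1.6 + 1.5 × (0.3 − 1.6) + 1 × (-1.0)
   = 1.5 + 1.6 − 1.95 − 1 = 0.15
Deviation = 2.61 − 0.15 = 2.46 pp.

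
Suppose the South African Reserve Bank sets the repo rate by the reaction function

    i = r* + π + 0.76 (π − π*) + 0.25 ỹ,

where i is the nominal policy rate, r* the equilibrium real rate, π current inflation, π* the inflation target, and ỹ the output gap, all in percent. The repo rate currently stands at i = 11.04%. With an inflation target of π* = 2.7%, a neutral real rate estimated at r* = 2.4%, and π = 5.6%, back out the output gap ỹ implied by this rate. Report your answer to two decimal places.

3.34%

0.25 ỹ = 11.04 − 2.4 − 5.6 − 0.76 × (5.6 − 2.7) = 0.836
ỹ = 0.836 / 0.25 = 3.34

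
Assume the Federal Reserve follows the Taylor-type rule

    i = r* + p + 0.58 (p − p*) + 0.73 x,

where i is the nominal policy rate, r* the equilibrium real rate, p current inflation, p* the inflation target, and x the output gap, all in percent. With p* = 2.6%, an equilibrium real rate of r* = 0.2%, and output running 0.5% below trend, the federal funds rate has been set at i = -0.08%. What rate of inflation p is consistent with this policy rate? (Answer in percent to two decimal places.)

1.01%

Output 0.5% below potential → x = -0.5.
Collecting p: i = r* + (1 + 0.58) p − 0.58 p* + 0.73 x
1.58 p = -0.08 − 0.2 + 0.58 × 2.6 − 0.73 × (-0.5) = 1.593
p = 1.593 / 1.58 = 1.01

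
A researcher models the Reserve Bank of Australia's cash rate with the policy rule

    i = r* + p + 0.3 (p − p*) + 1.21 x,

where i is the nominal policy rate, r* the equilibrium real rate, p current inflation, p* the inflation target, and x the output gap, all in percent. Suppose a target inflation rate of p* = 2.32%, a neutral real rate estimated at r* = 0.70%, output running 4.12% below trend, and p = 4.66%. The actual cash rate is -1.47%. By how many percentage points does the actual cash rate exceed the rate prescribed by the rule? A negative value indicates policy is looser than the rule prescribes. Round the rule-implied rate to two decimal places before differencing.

-2.55 pp

Output 4.12% below potential → x = -4.12.
i = 0.70 + 4.66 + 0.3 × (4.66 − 2.32) + 1.21 × (-4.12)
   = 0.70 + 4.66 + 0.702 − 4.9852 = 1.08
Deviation = -1.47 − 1.08 = -2.55 pp.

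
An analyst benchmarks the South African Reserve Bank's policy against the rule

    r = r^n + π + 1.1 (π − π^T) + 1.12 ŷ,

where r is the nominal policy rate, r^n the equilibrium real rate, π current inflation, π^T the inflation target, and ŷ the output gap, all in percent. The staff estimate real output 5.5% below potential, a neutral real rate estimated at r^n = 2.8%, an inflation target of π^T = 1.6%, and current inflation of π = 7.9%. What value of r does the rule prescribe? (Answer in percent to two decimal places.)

Output 5.5% below potential → ŷ = -5.5.
r = 2.8 + 7.9 + 1.1 × (7.9 − 1.6) + 1.12 × (-5.5)
   = 2.8 + 7.9 + 6.93 − 6.16 = 11.47

11.47%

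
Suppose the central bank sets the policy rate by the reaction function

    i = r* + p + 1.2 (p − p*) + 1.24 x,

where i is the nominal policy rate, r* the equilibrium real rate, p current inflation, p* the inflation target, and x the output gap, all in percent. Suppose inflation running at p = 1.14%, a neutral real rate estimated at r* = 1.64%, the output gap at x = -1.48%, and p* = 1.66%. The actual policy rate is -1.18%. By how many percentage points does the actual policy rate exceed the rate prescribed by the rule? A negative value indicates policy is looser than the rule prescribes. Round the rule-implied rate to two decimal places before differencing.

i = 1.64 + 1.14 + 1.2 × (1.14 − 1.66) + 1.24 × (-1.48)
   = 1.64 + 1.14 − 0.624 − 1.8352 = 0.32
Deviation = -1.18 − 0.32 = -1.50 pp.

-1.50 pp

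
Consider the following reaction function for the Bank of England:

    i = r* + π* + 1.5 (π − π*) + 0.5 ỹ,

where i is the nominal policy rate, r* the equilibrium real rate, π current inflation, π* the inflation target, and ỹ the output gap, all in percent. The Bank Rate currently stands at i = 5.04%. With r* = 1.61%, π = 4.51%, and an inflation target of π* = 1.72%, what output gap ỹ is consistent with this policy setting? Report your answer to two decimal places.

-4.95%

0.5 ỹ = 5.04 − 1.61 − 1.72 − 1.5 × (4.51 − 1.72) = -2.475
ỹ = -2.475 / 0.5 = -4.95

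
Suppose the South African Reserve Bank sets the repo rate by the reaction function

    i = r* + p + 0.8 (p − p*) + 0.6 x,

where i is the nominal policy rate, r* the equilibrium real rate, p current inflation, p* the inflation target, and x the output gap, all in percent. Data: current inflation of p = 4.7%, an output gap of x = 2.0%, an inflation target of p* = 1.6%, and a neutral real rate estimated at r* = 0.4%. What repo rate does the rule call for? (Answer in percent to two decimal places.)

i = 0.4 + 4.7 + 0.8 × (4.7 − 1.6) + 0.6 × 2.0
   = 0.4 + 4.7 + 2.48 + 1.2 = 8.78

8.78%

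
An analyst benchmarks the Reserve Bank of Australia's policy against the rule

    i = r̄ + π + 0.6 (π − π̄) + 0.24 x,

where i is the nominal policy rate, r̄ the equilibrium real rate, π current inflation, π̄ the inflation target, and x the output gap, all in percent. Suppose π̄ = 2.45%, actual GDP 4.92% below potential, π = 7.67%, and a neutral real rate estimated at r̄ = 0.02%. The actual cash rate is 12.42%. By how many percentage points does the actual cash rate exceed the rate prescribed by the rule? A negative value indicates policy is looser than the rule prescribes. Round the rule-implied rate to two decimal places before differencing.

Output 4.92% below potential → x = -4.92.
i = 0.02 + 7.67 + 0.6 × (7.67 − 2.45) + 0.24 × (-4.92)
   = 0.02 + 7.67 + 3.132 − 1.1808 = 9.64
Deviation = 12.42 − 9.64 = 2.78 pp.

2.78 pp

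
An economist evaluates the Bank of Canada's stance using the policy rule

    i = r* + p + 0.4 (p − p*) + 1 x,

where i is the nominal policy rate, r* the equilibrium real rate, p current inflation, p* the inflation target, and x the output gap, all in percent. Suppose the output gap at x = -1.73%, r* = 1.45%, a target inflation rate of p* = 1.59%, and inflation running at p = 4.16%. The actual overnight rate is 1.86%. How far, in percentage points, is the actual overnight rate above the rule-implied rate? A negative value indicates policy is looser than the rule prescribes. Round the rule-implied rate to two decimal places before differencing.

i = 1.45 + 4.16 + 0.4 × (4.16 − 1.59) + 1 × (-1.73)
   = 1.45 + 4.16 + 1.028 − 1.73 = 4.91
Deviation = 1.86 − 4.91 = -3.05 pp.

-3.05 pp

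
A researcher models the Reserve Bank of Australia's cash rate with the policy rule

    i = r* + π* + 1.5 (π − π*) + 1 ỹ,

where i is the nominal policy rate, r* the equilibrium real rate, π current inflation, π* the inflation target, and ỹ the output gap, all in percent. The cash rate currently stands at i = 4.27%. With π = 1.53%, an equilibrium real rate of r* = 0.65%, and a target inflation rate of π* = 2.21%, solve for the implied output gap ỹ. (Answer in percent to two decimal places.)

2.43%

1 ỹ = 4.27 − 0.65 − 2.21 − 1.5 × (1.53 − 2.21) = 2.43
ỹ = 2.43 / 1 = 2.43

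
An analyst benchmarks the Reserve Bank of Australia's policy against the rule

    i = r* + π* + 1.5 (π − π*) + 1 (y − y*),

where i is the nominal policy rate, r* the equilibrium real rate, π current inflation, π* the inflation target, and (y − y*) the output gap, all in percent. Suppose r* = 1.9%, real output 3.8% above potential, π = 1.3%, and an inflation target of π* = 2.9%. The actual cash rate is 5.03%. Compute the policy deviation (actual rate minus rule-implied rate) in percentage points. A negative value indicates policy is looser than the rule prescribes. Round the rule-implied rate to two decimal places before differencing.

-1.17 pp

Output 3.8% above potential → (y − y*) = 3.8.
i = 1.9 + 2.9 + 1.5 × (1.3 − 2.9) + 1 × 3.8
   = 1.9 + 2.9 − 2.4 + 3.8 = 6.20
Deviation = 5.03 − 6.20 = -1.17 pp.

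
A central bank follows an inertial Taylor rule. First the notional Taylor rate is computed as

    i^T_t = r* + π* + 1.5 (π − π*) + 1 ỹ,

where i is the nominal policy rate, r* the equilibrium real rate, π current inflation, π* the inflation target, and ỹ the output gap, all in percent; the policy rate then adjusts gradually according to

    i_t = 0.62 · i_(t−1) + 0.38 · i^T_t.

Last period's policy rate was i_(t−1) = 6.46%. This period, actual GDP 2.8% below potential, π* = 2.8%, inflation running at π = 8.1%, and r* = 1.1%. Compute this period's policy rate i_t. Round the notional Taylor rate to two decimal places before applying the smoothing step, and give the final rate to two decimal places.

Output 2.8% below potential → ỹ = -2.8.
i^T_t = 1.1 + 2.8 + 1.5 × (8.1 − 2.8) + 1 × (-2.8)
   = 1.1 + 2.8 + 7.95 − 2.8 = 9.05
i_t = 0.62 × 6.46 + 0.38 × 9.05 = 4.0052 + 3.439 = 7.44

7.44%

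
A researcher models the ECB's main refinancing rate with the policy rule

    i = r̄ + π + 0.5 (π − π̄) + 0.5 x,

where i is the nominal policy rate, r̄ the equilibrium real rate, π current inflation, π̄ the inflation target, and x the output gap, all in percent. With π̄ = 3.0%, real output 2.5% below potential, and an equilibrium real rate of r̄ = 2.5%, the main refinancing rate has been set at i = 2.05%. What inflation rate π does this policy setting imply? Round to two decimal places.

1.53%

Output 2.5% below potential → x = -2.5.
Collecting π: i = r̄ + (1 + 0.5) π − 0.5 π̄ + 0.5 x
1.5 π = 2.05 − 2.5 + 0.5 × 3.0 − 0.5 × (-2.5) = 2.3
π = 2.3 / 1.5 = 1.53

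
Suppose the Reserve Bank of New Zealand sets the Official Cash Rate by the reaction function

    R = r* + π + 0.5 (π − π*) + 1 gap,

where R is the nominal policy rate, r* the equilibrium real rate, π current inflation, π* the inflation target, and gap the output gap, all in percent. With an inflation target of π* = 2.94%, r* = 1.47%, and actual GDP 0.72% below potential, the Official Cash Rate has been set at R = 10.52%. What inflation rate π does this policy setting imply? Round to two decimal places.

7.49%

Output 0.72% below potential → gap = -0.72.
Collecting π: R = r* + (1 + 0.5) π − 0.5 π* + 1 gap
1.5 π = 10.52 − 1.47 + 0.5 × 2.94 − 1 × (-0.72) = 11.24
π = 11.24 / 1.5 = 7.49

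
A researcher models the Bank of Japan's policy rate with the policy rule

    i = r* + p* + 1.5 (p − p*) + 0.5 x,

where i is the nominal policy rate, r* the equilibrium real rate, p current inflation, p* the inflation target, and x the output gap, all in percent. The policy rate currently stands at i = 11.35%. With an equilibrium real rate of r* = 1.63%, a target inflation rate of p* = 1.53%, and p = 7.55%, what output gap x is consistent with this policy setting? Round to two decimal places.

-1.68%

0.5 x = 11.35 − 1.63 − 1.53 − 1.5 × (7.55 − 1.53) = -0.84
x = -0.84 / 0.5 = -1.68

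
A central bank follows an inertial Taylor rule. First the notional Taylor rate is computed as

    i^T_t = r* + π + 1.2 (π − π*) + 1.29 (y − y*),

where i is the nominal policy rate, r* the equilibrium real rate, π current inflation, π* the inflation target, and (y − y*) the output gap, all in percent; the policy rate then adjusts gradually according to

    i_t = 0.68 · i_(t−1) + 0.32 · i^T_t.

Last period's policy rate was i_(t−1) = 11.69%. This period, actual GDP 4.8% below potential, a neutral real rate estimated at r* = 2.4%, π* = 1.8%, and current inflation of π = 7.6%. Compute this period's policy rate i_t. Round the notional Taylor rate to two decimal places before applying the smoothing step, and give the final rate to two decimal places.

11.40%

Output 4.8% below potential → (y − y*) = -4.8.
i^T_t = 2.4 + 7.6 + 1.2 × (7.6 − 1.8) + 1.29 × (-4.8)
   = 2.4 + 7.6 + 6.96 − 6.192 = 10.77
i_t = 0.68 × 11.69 + 0.32 × 10.77 = 7.9492 + 3.4464 = 11.40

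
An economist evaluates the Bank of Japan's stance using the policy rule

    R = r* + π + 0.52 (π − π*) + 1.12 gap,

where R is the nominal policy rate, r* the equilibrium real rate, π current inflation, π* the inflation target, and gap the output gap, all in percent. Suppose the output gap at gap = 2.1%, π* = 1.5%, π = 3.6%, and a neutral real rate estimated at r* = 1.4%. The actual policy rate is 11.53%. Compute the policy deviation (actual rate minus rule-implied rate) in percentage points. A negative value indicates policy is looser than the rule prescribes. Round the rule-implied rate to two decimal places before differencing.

3.09 pp

R = 1.4 + 3.6 + 0.52 × (3.6 − 1.5) + 1.12 × 2.1
   = 1.4 + 3.6 + 1.092 + 2.352 = 8.44
Deviation = 11.53 − 8.44 = 3.09 pp.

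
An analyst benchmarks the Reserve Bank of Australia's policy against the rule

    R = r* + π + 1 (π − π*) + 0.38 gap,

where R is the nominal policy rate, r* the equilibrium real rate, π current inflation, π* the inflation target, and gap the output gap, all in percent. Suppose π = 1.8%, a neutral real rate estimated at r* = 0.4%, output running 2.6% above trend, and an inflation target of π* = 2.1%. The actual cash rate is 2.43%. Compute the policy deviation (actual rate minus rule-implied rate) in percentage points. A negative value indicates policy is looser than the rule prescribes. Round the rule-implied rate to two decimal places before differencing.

Output 2.6% above potential → gap = 2.6.
R = 0.4 + 1.8 + 1 × (1.8 − 2.1) + 0.38 × 2.6
   = 0.4 + 1.8 − 0.3 + 0.988 = 2.89
Deviation = 2.43 − 2.89 = -0.46 pp.

-0.46 pp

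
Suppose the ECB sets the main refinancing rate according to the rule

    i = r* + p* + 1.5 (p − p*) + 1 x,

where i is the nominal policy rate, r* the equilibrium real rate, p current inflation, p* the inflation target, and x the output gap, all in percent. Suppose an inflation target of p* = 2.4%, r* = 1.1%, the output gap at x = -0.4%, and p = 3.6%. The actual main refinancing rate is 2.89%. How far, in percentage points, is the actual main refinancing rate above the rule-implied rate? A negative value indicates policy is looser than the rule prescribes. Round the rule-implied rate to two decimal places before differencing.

-2.01 pp

i = 1.1 + 2.4 + 1.5 × (3.6 − 2.4) + 1 × (-0.4)
   = 1.1 + 2.4 + 1.8 − 0.4 = 4.90
Deviation = 2.89 − 4.90 = -2.01 pp.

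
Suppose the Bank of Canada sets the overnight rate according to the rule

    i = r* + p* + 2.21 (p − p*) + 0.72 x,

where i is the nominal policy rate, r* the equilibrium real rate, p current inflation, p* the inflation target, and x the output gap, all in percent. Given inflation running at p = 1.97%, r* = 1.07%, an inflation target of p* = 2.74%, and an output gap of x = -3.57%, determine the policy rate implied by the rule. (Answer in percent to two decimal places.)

-0.46%

i = 1.07 + 2.74 + 2.21 × (1.97 − 2.74) + 0.72 × (-3.57)
   = 1.07 + 2.74 − 1.7017 − 2.5704 = -0.46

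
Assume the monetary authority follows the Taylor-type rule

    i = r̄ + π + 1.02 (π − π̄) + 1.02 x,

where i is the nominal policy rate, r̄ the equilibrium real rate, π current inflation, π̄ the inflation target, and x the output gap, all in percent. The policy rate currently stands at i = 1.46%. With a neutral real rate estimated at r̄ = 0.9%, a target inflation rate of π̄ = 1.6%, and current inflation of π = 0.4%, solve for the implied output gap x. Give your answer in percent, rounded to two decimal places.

1.02 x = 1.46 − 0.9 − 0.4 − 1.02 × (0.4 − 1.6) = 1.384
x = 1.384 / 1.02 = 1.36

1.36%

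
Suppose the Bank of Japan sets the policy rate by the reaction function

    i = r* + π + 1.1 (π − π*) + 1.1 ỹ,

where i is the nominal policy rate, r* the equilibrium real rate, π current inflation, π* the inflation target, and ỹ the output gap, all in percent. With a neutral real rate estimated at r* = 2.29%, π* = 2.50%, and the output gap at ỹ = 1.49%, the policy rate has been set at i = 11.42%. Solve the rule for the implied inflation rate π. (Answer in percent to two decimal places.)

Collecting π: i = r* + (1 + 1.1) π − 1.1 π* + 1.1 ỹ
2.1 π = 11.42 − 2.29 + 1.1 × 2.50 − 1.1 × 1.49 = 10.241
π = 10.241 / 2.1 = 4.88

4.88%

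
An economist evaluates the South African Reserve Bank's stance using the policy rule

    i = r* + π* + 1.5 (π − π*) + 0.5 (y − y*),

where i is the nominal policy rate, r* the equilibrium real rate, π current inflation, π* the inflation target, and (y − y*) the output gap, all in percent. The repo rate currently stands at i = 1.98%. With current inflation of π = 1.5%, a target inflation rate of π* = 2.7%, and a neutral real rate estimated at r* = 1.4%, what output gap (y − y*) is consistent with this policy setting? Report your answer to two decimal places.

-0.64%

0.5 (y − y*) = 1.98 − 1.4 − 2.7 − 1.5 × (1.5 − 2.7) = -0.32
(y − y*) = -0.32 / 0.5 = -0.64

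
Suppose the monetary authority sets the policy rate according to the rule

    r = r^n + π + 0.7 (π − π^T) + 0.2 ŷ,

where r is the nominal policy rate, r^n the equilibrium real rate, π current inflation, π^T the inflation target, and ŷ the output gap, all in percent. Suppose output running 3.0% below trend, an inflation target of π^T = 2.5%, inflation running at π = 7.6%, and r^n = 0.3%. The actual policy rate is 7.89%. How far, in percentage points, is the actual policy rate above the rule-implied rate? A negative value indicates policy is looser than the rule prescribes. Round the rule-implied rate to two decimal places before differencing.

-2.98 pp

Output 3.0% below potential → ŷ = -3.0.
r = 0.3 + 7.6 + 0.7 × (7.6 − 2.5) + 0.2 × (-3.0)
   = 0.3 + 7.6 + 3.57 − 0.6 = 10.87
Deviation = 7.89 − 10.87 = -2.98 pp.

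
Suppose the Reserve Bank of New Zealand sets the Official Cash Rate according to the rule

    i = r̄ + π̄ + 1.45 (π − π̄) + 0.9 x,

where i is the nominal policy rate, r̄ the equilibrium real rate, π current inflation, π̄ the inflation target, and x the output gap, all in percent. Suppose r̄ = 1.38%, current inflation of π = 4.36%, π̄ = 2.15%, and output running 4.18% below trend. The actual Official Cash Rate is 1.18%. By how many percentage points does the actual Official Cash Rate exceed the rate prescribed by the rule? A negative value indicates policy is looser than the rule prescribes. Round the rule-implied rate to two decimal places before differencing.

Output 4.18% below potential → x = -4.18.
i = 1.38 + 2.15 + 1.45 × (4.36 − 2.15) + 0.9 × (-4.18)
   = 1.38 + 2.15 + 3.2045 − 3.762 = 2.97
Deviation = 1.18 − 2.97 = -1.79 pp.

-1.79 pp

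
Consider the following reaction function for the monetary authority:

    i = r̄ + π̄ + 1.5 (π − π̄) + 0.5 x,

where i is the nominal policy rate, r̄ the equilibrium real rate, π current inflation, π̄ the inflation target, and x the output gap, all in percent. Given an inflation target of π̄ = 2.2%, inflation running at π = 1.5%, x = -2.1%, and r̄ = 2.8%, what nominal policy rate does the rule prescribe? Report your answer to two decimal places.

i = 2.8 + 2.2 + 1.5 × (1.5 − 2.2) + 0.5 × (-2.1)
   = 2.8 + 2.2 − 1.05 − 1.05 = 2.90

2.90%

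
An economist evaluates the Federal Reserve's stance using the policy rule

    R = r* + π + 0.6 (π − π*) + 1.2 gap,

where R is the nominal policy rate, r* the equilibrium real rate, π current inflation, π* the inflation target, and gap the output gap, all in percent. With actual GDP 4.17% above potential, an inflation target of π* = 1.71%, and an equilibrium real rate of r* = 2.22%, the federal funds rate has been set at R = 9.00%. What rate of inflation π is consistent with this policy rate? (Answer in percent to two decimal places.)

1.75%

Output 4.17% above potential → gap = 4.17.
Collecting π: R = r* + (1 + 0.6) π − 0.6 π* + 1.2 gap
1.6 π = 9.00 − 2.22 + 0.6 × 1.71 − 1.2 × 4.17 = 2.802
π = 2.802 / 1.6 = 1.75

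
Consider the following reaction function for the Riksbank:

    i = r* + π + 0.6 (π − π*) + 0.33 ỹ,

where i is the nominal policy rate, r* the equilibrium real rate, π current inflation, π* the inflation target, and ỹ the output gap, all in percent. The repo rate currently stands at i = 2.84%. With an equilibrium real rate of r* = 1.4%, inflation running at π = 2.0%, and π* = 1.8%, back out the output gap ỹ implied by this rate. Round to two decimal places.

-2.06%

0.33 ỹ = 2.84 − 1.4 − 2.0 − 0.6 × (2.0 − 1.8) = -0.68
ỹ = -0.68 / 0.33 = -2.06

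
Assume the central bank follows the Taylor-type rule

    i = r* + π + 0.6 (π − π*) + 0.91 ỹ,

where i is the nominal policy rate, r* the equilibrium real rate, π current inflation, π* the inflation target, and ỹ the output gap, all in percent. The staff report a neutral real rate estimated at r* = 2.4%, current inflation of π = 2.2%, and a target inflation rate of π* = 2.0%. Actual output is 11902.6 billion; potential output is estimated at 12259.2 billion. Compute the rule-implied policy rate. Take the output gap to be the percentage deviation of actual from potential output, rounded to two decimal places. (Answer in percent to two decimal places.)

2.07%

Output gap = 100 × (11902.6 − 12259.2) / 12259.2 = -2.91%.
i = 2.40 + 2.20 + 0.6 × (2.20 − 2.00) + 0.91 × (-2.91)
   = 2.40 + 2.2 + 0.12 − 2.6481 = 2.07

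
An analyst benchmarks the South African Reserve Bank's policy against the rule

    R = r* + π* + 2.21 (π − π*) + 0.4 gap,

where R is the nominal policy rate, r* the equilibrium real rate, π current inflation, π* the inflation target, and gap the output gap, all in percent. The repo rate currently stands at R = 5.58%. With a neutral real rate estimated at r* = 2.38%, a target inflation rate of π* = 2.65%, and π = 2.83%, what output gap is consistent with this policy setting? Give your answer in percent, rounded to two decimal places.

0.38%

0.4 gap = 5.58 − 2.38 − 2.65 − 2.21 × (2.83 − 2.65) = 0.1522
gap = 0.1522 / 0.4 = 0.38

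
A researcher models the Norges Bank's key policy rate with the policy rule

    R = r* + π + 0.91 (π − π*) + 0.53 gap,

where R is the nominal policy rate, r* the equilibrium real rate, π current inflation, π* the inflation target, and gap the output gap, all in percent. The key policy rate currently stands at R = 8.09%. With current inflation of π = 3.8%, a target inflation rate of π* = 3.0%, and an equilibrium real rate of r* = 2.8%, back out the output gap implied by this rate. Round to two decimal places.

0.53 gap = 8.09 − 2.8 − 3.8 − 0.91 × (3.8 − 3.0) = 0.762
gap = 0.762 / 0.53 = 1.44

1.44%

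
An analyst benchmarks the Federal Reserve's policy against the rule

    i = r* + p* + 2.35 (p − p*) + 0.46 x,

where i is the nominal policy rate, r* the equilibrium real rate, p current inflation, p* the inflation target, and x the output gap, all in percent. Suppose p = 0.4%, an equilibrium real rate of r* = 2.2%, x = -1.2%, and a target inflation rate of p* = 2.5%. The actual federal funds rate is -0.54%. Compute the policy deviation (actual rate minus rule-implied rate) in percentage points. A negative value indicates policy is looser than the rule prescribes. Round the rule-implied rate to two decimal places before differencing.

i = 2.2 + 2.5 + 2.35 × (0.4 − 2.5) + 0.46 × (-1.2)
   = 2.2 + 2.5 − 4.935 − 0.552 = -0.79
Deviation = -0.54 − (-0.79) = 0.25 pp.

0.25 pp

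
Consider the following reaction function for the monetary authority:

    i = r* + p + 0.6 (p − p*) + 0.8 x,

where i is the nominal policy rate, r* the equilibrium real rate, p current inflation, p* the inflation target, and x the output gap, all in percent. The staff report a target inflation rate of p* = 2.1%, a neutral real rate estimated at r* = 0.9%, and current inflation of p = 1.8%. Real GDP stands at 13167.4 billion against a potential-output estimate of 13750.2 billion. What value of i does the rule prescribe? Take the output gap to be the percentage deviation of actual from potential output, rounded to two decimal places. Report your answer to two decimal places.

Output gap = 100 × (13167.4 − 13750.2) / 13750.2 = -4.24%.
i = 0.90 + 1.80 + 0.6 × (1.80 − 2.10) + 0.8 × (-4.24)
   = 0.90 + 1.8 − 0.18 − 3.392 = -0.87

-0.87%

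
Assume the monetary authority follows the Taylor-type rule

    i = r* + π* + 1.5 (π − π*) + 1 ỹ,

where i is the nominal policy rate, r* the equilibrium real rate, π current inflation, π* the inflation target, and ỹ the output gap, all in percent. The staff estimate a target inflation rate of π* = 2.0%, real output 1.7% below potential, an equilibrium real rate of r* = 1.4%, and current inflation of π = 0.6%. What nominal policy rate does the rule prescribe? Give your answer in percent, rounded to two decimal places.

-0.40%

Output 1.7% below potential → ỹ = -1.7.
i = 1.4 + 2.0 + 1.5 × (0.6 − 2.0) + 1 × (-1.7)
   = 1.4 + 2 − 2.1 − 1.7 = -0.40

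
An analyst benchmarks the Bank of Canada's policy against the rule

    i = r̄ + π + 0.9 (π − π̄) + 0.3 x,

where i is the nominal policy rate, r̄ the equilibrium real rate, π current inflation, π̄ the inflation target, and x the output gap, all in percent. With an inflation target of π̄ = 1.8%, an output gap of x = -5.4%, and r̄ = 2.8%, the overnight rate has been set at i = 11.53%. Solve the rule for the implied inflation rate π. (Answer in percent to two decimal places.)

6.30%

Collecting π: i = r̄ + (1 + 0.9) π − 0.9 π̄ + 0.3 x
1.9 π = 11.53 − 2.8 + 0.9 × 1.8 − 0.3 × (-5.4) = 11.97
π = 11.97 / 1.9 = 6.30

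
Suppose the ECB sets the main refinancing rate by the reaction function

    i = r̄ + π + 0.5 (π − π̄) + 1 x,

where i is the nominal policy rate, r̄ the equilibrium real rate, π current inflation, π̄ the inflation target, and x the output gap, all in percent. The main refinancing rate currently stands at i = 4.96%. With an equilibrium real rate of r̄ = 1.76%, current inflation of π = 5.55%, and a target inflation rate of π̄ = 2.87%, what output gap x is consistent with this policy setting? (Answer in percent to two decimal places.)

1 x = 4.96 − 1.76 − 5.55 − 0.5 × (5.55 − 2.87) = -3.69
x = -3.69 / 1 = -3.69

-3.69%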